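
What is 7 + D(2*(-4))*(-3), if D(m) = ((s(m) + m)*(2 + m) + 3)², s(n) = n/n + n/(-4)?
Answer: -3260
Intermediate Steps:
s(n) = 1 - n/4 (s(n) = 1 + n*(-¼) = 1 - n/4)
D(m) = (3 + (1 + 3*m/4)*(2 + m))² (D(m) = (((1 - m/4) + m)*(2 + m) + 3)² = ((1 + 3*m/4)*(2 + m) + 3)² = (3 + (1 + 3*m/4)*(2 + m))²)
7 + D(2*(-4))*(-3) = 7 + ((20 + 3*(2*(-4))² + 10*(2*(-4)))²/16)*(-3) = 7 + ((20 + 3*(-8)² + 10*(-8))²/16)*(-3) = 7 + ((20 + 3*64 - 80)²/16)*(-3) = 7 + ((20 + 192 - 80)²/16)*(-3) = 7 + ((1/16)*132²)*(-3) = 7 + ((1/16)*17424)*(-3) = 7 + 1089*(-3) = 7 - 3267 = -3260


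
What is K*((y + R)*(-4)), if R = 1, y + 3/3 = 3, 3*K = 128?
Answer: -512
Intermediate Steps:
K = 128/3 (K = (⅓)*128 = 128/3 ≈ 42.667)
y = 2 (y = -1 + 3 = 2)
K*((y + R)*(-4)) = 128*((2 + 1)*(-4))/3 = 128*(3*(-4))/3 = (128/3)*(-12) = -512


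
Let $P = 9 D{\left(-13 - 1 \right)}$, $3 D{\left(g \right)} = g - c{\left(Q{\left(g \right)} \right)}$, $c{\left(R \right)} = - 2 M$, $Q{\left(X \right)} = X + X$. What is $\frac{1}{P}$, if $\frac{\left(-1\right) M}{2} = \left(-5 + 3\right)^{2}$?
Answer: $- \frac{1}{90} \approx -0.011111$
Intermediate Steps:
$M = -8$ ($M = - 2 \left(-5 + 3\right)^{2} = - 2 \left(-2\right)^{2} = \left(-2\right) 4 = -8$)
$Q{\left(X \right)} = 2 X$
$c{\left(R \right)} = 16$ ($c{\left(R \right)} = \left(-2\right) \left(-8\right) = 16$)
$D{\left(g \right)} = - \frac{16}{3} + \frac{g}{3}$ ($D{\left(g \right)} = \frac{g - 16}{3} = \frac{-16 + g}{3} = - \frac{16}{3} + \frac{g}{3}$)
$P = -90$ ($P = 9 \left(- \frac{16}{3} + \frac{-13 - 1}{3}\right) = 9 \left(- \frac{16}{3} + \frac{1}{3} \left(-14\right)\right) = 9 \left(- \frac{16}{3} - \frac{14}{3}\right) = 9 \left(-10\right) = -90$)
$\frac{1}{P} = \frac{1}{-90} = - \frac{1}{90}$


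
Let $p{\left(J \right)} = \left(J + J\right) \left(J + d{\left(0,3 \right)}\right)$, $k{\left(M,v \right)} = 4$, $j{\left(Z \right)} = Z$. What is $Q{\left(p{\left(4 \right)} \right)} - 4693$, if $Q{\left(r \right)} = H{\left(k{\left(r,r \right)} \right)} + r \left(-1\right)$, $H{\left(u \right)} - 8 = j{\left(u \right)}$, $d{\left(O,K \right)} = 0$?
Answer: $-4713$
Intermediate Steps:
$H{\left(u \right)} = 8 + u$
$p{\left(J \right)} = 2 J^{2}$ ($p{\left(J \right)} = \left(J + J\right) \left(J + 0\right) = 2 J J = 2 J^{2}$)
$Q{\left(r \right)} = 12 - r$ ($Q{\left(r \right)} = \left(8 + 4\right) + r \left(-1\right) = 12 - r$)
$Q{\left(p{\left(4 \right)} \right)} - 4693 = \left(12 - 2 \cdot 4^{2}\right) - 4693 = \left(12 - 2 \cdot 16\right) - 4693 = \left(12 - 32\right) - 4693 = -20 - 4693 = -4713$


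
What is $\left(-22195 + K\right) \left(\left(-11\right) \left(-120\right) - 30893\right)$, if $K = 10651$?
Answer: $341390712$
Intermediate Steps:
$\left(-22195 + K\right) \left(\left(-11\right) \left(-120\right) - 30893\right) = \left(-22195 + 10651\right) \left(\left(-11\right) \left(-120\right) - 30893\right) = - 11544 \left(1320 - 30893\right) = \left(-11544\right) \left(-29573\right) = 341390712$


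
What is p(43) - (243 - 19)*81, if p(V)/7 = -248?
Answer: -19880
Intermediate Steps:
p(V) = -1736 (p(V) = 7*(-248) = -1736)
p(43) - (243 - 19)*81 = -1736 - (243 - 19)*81 = -1736 - 224*81 = -1736 - 1*18144 = -1736 - 18144 = -19880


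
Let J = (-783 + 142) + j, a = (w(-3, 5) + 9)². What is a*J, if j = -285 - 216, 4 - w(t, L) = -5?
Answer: -370008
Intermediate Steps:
w(t, L) = 9 (w(t, L) = 4 - 1*(-5) = 4 + 5 = 9)
a = 324 (a = (9 + 9)² = 18² = 324)
j = -501
J = -1142 (J = (-783 + 142) - 501 = -641 - 501 = -1142)
a*J = 324*(-1142) = -370008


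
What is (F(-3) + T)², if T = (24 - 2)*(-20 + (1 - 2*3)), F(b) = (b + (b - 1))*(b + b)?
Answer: 258064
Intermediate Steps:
F(b) = 2*b*(-1 + 2*b) (F(b) = (b + (-1 + b))*(2*b) = (-1 + 2*b)*(2*b) = 2*b*(-1 + 2*b))
T = -550 (T = 22*(-20 + (1 - 6)) = 22*(-20 - 5) = 22*(-25) = -550)
(F(-3) + T)² = (2*(-3)*(-1 + 2*(-3)) - 550)² = (2*(-3)*(-1 - 6) - 550)² = (2*(-3)*(-7) - 550)² = (42 - 550)² = (-508)² = 258064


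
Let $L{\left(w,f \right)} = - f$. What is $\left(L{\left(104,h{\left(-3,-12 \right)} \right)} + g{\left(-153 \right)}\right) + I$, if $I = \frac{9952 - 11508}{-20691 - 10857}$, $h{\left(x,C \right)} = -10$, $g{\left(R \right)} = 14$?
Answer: $\frac{189677}{7887} \approx 24.049$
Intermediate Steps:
$I = \frac{389}{7887}$ ($I = - \frac{1556}{-31548} = \left(-1556\right) \left(- \frac{1}{31548}\right) = \frac{389}{7887} \approx 0.049322$)
$\left(L{\left(104,h{\left(-3,-12 \right)} \right)} + g{\left(-153 \right)}\right) + I = \left(\left(-1\right) \left(-10\right) + 14\right) + \frac{389}{7887} = \left(10 + 14\right) + \frac{389}{7887} = 24 + \frac{389}{7887} = \frac{189677}{7887}$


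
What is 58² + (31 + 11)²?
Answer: 5128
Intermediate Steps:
58² + (31 + 11)² = 3364 + 42² = 3364 + 1764 = 5128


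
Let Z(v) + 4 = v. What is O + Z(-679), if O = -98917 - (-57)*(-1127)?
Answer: -163839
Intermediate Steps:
Z(v) = -4 + v
O = -163156 (O = -98917 - 1*64239 = -98917 - 64239 = -163156)
O + Z(-679) = -163156 + (-4 - 679) = -163156 - 683 = -163839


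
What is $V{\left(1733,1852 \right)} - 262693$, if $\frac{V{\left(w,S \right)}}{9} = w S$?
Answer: $28622951$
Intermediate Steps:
$V{\left(w,S \right)} = 9 S w$ ($V{\left(w,S \right)} = 9 w S = 9 S w$)
$V{\left(1733,1852 \right)} - 262693 = 9 \cdot 1852 \cdot 1733 - 262693 = 28885644 - 262693 = 28622951$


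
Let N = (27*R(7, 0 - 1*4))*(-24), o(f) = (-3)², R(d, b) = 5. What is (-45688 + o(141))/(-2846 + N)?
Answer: 2687/358 ≈ 7.5056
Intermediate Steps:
o(f) = 9
N = -3240 (N = (27*5)*(-24) = 135*(-24) = -3240)
(-45688 + o(141))/(-2846 + N) = (-45688 + 9)/(-2846 - 3240) = -45679/(-6086) = -45679*(-1/6086) = 2687/358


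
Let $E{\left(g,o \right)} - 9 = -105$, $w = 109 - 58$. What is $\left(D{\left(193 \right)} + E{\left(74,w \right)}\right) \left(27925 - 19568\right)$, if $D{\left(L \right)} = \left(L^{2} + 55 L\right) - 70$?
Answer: $398612186$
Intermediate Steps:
$w = 51$
$E{\left(g,o \right)} = -96$ ($E{\left(g,o \right)} = 9 - 105 = -96$)
$D{\left(L \right)} = -70 + L^{2} + 55 L$
$\left(D{\left(193 \right)} + E{\left(74,w \right)}\right) \left(27925 - 19568\right) = \left(\left(-70 + 193^{2} + 55 \cdot 193\right) - 96\right) \left(27925 - 19568\right) = \left(\left(-70 + 37249 + 10615\right) - 96\right) 8357 = \left(47794 - 96\right) 8357 = 47698 \cdot 8357 = 398612186$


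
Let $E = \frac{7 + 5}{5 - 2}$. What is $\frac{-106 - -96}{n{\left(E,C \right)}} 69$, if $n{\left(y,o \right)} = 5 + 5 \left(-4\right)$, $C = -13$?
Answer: $46$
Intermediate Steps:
$E = 4$ ($E = \frac{12}{3} = 12 \cdot \frac{1}{3} = 4$)
$n{\left(y,o \right)} = -15$ ($n{\left(y,o \right)} = 5 - 20 = -15$)
$\frac{-106 - -96}{n{\left(E,C \right)}} 69 = \frac{-106 - -96}{-15} \cdot 69 = \left(-106 + 96\right) \left(- \frac{1}{15}\right) 69 = \left(-10\right) \left(- \frac{1}{15}\right) 69 = \frac{2}{3} \cdot 69 = 46$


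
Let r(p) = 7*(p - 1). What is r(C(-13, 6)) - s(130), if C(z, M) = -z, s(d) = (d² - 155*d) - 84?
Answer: 3418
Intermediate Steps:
s(d) = -84 + d² - 155*d
r(p) = -7 + 7*p (r(p) = 7*(-1 + p) = -7 + 7*p)
r(C(-13, 6)) - s(130) = (-7 + 7*(-1*(-13))) - (-84 + 130² - 155*130) = (-7 + 7*13) - (-84 + 16900 - 20150) = (-7 + 91) - 1*(-3334) = 84 + 3334 = 3418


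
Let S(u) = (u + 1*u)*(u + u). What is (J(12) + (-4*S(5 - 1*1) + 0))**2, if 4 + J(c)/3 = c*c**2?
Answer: 24167056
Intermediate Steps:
S(u) = 4*u**2 (S(u) = (u + u)*(2*u) = (2*u)*(2*u) = 4*u**2)
J(c) = -12 + 3*c**3 (J(c) = -12 + 3*(c*c**2) = -12 + 3*c**3)
(J(12) + (-4*S(5 - 1*1) + 0))**2 = ((-12 + 3*12**3) + (-16*(5 - 1*1)**2 + 0))**2 = ((-12 + 3*1728) + (-16*(5 - 1)**2 + 0))**2 = ((-12 + 5184) + (-16*4**2 + 0))**2 = (5172 + (-16*16 + 0))**2 = (5172 + (-4*64 + 0))**2 = (5172 + (-256 + 0))**2 = (5172 - 256)**2 = 4916**2 = 24167056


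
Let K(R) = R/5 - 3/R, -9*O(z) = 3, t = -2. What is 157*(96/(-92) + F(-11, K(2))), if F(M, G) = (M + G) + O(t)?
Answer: -1459943/690 ≈ -2115.9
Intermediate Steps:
O(z) = -1/3 (O(z) = -1/9*3 = -1/3)
K(R) = -3/R + R/5 (K(R) = R*(1/5) - 3/R = R/5 - 3/R = -3/R + R/5)
F(M, G) = -1/3 + G + M (F(M, G) = (M + G) - 1/3 = (G + M) - 1/3 = -1/3 + G + M)
157*(96/(-92) + F(-11, K(2))) = 157*(96/(-92) + (-1/3 + (-3/2 + (1/5)*2) - 11)) = 157*(96*(-1/92) + (-1/3 + (-3*1/2 + 2/5) - 11)) = 157*(-24/23 + (-1/3 + (-3/2 + 2/5) - 11)) = 157*(-24/23 + (-1/3 - 11/10 - 11)) = 157*(-24/23 - 373/30) = 157*(-9299/690) = -1459943/690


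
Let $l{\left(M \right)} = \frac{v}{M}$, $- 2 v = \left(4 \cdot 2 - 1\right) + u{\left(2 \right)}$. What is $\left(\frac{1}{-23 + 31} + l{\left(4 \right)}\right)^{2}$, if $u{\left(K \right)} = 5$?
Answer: $\frac{121}{64} \approx 1.8906$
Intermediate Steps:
$v = -6$ ($v = - \frac{\left(4 \cdot 2 - 1\right) + 5}{2} = - \frac{\left(8 - 1\right) + 5}{2} = - \frac{7 + 5}{2} = \left(- \frac{1}{2}\right) 12 = -6$)
$l{\left(M \right)} = - \frac{6}{M}$
$\left(\frac{1}{-23 + 31} + l{\left(4 \right)}\right)^{2} = \left(\frac{1}{-23 + 31} - \frac{6}{4}\right)^{2} = \left(\frac{1}{8} - \frac{3}{2}\right)^{2} = \left(- \frac{11}{8}\right)^{2} = \frac{121}{64}$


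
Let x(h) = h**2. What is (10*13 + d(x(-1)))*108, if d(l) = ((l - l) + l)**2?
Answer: 14148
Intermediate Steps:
d(l) = l**2 (d(l) = (0 + l)**2 = l**2)
(10*13 + d(x(-1)))*108 = (10*13 + ((-1)**2)**2)*108 = (130 + 1**2)*108 = (130 + 1)*108 = 131*108 = 14148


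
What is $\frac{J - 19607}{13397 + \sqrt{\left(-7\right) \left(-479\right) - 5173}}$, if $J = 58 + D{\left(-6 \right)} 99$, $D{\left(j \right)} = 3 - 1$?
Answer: $- \frac{259245347}{179481429} + \frac{38702 i \sqrt{455}}{179481429} \approx -1.4444 + 0.0045996 i$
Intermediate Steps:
$D{\left(j \right)} = 2$
$J = 256$ ($J = 58 + 2 \cdot 99 = 58 + 198 = 256$)
$\frac{J - 19607}{13397 + \sqrt{\left(-7\right) \left(-479\right) - 5173}} = \frac{256 - 19607}{13397 + \sqrt{\left(-7\right) \left(-479\right) - 5173}} = - \frac{19351}{13397 + \sqrt{3353 - 5173}} = - \frac{19351}{13397 + \sqrt{-1820}} = - \frac{19351}{13397 + 2 i \sqrt{455}}$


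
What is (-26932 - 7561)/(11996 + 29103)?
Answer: -34493/41099 ≈ -0.83927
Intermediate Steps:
(-26932 - 7561)/(11996 + 29103) = -34493/41099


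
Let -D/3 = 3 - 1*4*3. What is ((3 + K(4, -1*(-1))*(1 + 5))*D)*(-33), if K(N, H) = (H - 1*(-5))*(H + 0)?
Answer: -34749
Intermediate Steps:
D = 27 (D = -3*(3 - 1*4*3) = -3*(3 - 4*3) = -3*(3 - 12) = -3*(-9) = 27)
K(N, H) = H*(5 + H) (K(N, H) = (H + 5)*H = (5 + H)*H = H*(5 + H))
((3 + K(4, -1*(-1))*(1 + 5))*D)*(-33) = ((3 + ((-1*(-1))*(5 - 1*(-1)))*(1 + 5))*27)*(-33) = ((3 + (1*(5 + 1))*6)*27)*(-33) = ((3 + (1*6)*6)*27)*(-33) = ((3 + 6*6)*27)*(-33) = ((3 + 36)*27)*(-33) = (39*27)*(-33) = 1053*(-33) = -34749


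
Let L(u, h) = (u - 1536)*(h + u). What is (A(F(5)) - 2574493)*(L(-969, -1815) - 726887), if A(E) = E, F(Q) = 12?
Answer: -16082867764873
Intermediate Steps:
L(u, h) = (-1536 + u)*(h + u)
(A(F(5)) - 2574493)*(L(-969, -1815) - 726887) = (12 - 2574493)*(((-969)² - 1536*(-1815) - 1536*(-969) - 1815*(-969)) - 726887) = -2574481*((938961 + 2787840 + 1488384 + 1758735) - 726887) = -2574481*(6973920 - 726887) = -2574481*6247033 = -16082867764873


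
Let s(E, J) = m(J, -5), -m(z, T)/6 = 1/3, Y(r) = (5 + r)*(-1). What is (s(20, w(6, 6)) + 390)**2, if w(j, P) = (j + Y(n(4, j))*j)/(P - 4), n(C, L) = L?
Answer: 150544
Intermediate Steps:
Y(r) = -5 - r
m(z, T) = -2 (m(z, T) = -6/3 = -6*1/3 = -2)
w(j, P) = (j + j*(-5 - j))/(-4 + P) (w(j, P) = (j + (-5 - j)*j)/(P - 4) = (j + j*(-5 - j))/(-4 + P))
s(E, J) = -2
(s(20, w(6, 6)) + 390)**2 = (-2 + 390)**2 = 388**2 = 150544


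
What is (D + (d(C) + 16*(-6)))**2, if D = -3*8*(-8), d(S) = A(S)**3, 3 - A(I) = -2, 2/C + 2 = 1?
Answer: 48841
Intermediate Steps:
C = -2 (C = 2/(-2 + 1) = 2/(-1) = 2*(-1) = -2)
A(I) = 5 (A(I) = 3 - 1*(-2) = 3 + 2 = 5)
d(S) = 125 (d(S) = 5**3 = 125)
D = 192 (D = -24*(-8) = 192)
(D + (d(C) + 16*(-6)))**2 = (192 + (125 + 16*(-6)))**2 = (192 + (125 - 96))**2 = (192 + 29)**2 = 221**2 = 48841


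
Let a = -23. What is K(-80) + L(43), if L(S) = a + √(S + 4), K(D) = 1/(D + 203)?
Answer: -2828/123 + √47 ≈ -16.136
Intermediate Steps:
K(D) = 1/(203 + D)
L(S) = -23 + √(4 + S) (L(S) = -23 + √(S + 4) = -23 + √(4 + S))
K(-80) + L(43) = 1/(203 - 80) + (-23 + √(4 + 43)) = 1/123 + (-23 + √47) = -2828/123 + √47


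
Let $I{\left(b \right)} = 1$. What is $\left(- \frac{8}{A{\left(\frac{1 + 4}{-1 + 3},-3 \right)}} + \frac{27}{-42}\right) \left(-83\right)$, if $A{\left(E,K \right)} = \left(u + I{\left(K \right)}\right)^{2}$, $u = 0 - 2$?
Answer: $\frac{10043}{14} \approx 717.36$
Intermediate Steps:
$u = -2$
$A{\left(E,K \right)} = 1$ ($A{\left(E,K \right)} = \left(-2 + 1\right)^{2} = \left(-1\right)^{2} = 1$)
$\left(- \frac{8}{A{\left(\frac{1 + 4}{-1 + 3},-3 \right)}} + \frac{27}{-42}\right) \left(-83\right) = \left(- \frac{8}{1} + \frac{27}{-42}\right) \left(-83\right) = \left(\left(-8\right) 1 + 27 \left(- \frac{1}{42}\right)\right) \left(-83\right) = \left(-8 - \frac{9}{14}\right) \left(-83\right) = \left(- \frac{121}{14}\right) \left(-83\right) = \frac{10043}{14}$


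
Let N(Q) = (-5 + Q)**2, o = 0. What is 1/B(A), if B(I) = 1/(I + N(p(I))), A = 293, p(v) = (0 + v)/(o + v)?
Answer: 309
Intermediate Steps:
p(v) = 1 (p(v) = (0 + v)/(0 + v) = v/v = 1)
B(I) = 1/(16 + I) (B(I) = 1/(I + (-5 + 1)**2) = 1/(I + (-4)**2) = 1/(I + 16) = 1/(16 + I))
1/B(A) = 1/(1/(16 + 293)) = 1/(1/309) = 309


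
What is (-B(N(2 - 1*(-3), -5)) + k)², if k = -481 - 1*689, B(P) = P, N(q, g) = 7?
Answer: 1385329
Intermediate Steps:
k = -1170 (k = -481 - 689 = -1170)
(-B(N(2 - 1*(-3), -5)) + k)² = (-1*7 - 1170)² = (-7 - 1170)² = (-1177)² = 1385329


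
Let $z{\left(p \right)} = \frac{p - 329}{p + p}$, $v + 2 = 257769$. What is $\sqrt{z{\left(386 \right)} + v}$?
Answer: $\frac{\sqrt{38406262933}}{386} \approx 507.71$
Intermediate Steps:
$v = 257767$ ($v = -2 + 257769 = 257767$)
$z{\left(p \right)} = \frac{-329 + p}{2 p}$
$\sqrt{z{\left(386 \right)} + v} = \sqrt{\frac{-329 + 386}{2 \cdot 386} + 257767} = \sqrt{\frac{1}{2} \cdot \frac{1}{386} \cdot 57 + 257767} = \sqrt{\frac{57}{772} + 257767} = \sqrt{\frac{198996181}{772}} = \frac{\sqrt{38406262933}}{386}$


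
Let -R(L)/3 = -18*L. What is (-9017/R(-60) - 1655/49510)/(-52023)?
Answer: -44106947/834513428520 ≈ -5.2853e-5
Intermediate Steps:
R(L) = 54*L (R(L) = -(-54)*L = 54*L)
(-9017/R(-60) - 1655/49510)/(-52023) = (-9017/(54*(-60)) - 1655/49510)/(-52023) = (-9017/(-3240) - 1655*1/49510)*(-1/52023) = (-9017*(-1/3240) - 331/9902)*(-1/52023) = (9017/3240 - 331/9902)*(-1/52023) = (44106947/16041240)*(-1/52023) = -44106947/834513428520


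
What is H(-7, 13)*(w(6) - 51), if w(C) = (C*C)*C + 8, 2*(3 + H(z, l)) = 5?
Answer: -173/2 ≈ -86.500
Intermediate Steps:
H(z, l) = -1/2 (H(z, l) = -3 + (1/2)*5 = -3 + 5/2 = -1/2)
w(C) = 8 + C**3 (w(C) = C**2*C + 8 = C**3 + 8 = 8 + C**3)
H(-7, 13)*(w(6) - 51) = -((8 + 6**3) - 51)/2 = -((8 + 216) - 51)/2 = -(224 - 51)/2 = -1/2*173 = -173/2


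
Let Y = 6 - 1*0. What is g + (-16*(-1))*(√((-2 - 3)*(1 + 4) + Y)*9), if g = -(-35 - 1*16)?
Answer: 51 + 144*I*√19 ≈ 51.0 + 627.68*I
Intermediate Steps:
Y = 6 (Y = 6 + 0 = 6)
g = 51 (g = -(-35 - 16) = -1*(-51) = 51)
g + (-16*(-1))*(√((-2 - 3)*(1 + 4) + Y)*9) = 51 + (-16*(-1))*(√((-2 - 3)*(1 + 4) + 6)*9) = 51 + 16*(√(-5*5 + 6)*9) = 51 + 16*(√(-25 + 6)*9) = 51 + 16*(√(-19)*9) = 51 + 16*((I*√19)*9) = 51 + 16*(9*I*√19) = 51 + 144*I*√19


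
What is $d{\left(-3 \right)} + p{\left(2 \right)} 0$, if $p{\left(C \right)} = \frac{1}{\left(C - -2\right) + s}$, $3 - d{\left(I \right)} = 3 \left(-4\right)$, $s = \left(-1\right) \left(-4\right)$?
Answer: $15$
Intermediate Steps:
$s = 4$
$d{\left(I \right)} = 15$ ($d{\left(I \right)} = 3 - 3 \left(-4\right) = 3 - -12 = 3 + 12 = 15$)
$p{\left(C \right)} = \frac{1}{6 + C}$ ($p{\left(C \right)} = \frac{1}{\left(C - -2\right) + 4} = \frac{1}{\left(C + 2\right) + 4} = \frac{1}{\left(2 + C\right) + 4} = \frac{1}{6 + C}$)
$d{\left(-3 \right)} + p{\left(2 \right)} 0 = 15 + \frac{1}{6 + 2} \cdot 0 = 15 + \frac{1}{8} \cdot 0 = 15 + 0 = 15$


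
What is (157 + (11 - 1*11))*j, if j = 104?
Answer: 16328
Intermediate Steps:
(157 + (11 - 1*11))*j = (157 + (11 - 1*11))*104 = (157 + (11 - 11))*104 = (157 + 0)*104 = 157*104 = 16328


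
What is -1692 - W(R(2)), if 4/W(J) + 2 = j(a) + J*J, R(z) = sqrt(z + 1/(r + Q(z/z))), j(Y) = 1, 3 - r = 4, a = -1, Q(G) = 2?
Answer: -1694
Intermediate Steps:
r = -1 (r = 3 - 1*4 = 3 - 4 = -1)
R(z) = sqrt(1 + z) (R(z) = sqrt(z + 1/(-1 + 2)) = sqrt(z + 1/1) = sqrt(z + 1) = sqrt(1 + z))
W(J) = 4/(-1 + J**2) (W(J) = 4/(-2 + (1 + J*J)) = 4/(-2 + (1 + J**2)) = 4/(-1 + J**2))
-1692 - W(R(2)) = -1692 - 4/(-1 + (sqrt(1 + 2))**2) = -1692 - 4/(-1 + (sqrt(3))**2) = -1692 - 4/(-1 + 3) = -1692 - 4/2 = -1692 - 1*2 = -1692 - 2 = -1694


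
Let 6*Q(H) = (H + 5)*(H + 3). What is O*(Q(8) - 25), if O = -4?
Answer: 14/3 ≈ 4.6667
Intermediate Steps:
Q(H) = (3 + H)*(5 + H)/6 (Q(H) = ((H + 5)*(H + 3))/6 = ((5 + H)*(3 + H))/6 = ((3 + H)*(5 + H))/6 = (3 + H)*(5 + H)/6)
O*(Q(8) - 25) = -4*((5/2 + (⅙)*8² + (4/3)*8) - 25) = -4*((5/2 + (⅙)*64 + 32/3) - 25) = -4*((5/2 + 32/3 + 32/3) - 25) = -4*(143/6 - 25) = -4*(-7/6) = 14/3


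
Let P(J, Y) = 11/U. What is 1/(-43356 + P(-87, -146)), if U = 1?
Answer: -1/43345 ≈ -2.3071e-5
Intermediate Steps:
P(J, Y) = 11 (P(J, Y) = 11/1 = 1*11 = 11)
1/(-43356 + P(-87, -146)) = 1/(-43356 + 11) = 1/(-43345) = -1/43345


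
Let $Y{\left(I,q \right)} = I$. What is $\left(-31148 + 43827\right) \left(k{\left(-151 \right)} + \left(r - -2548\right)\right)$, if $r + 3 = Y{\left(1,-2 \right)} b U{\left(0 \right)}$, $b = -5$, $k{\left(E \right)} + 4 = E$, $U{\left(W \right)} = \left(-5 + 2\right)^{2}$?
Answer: $29732255$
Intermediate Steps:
$U{\left(W \right)} = 9$ ($U{\left(W \right)} = \left(-3\right)^{2} = 9$)
$k{\left(E \right)} = -4 + E$
$r = -48$ ($r = -3 + 1 \left(-5\right) 9 = -3 - 45 = -48$)
$\left(-31148 + 43827\right) \left(k{\left(-151 \right)} + \left(r - -2548\right)\right) = \left(-31148 + 43827\right) \left(\left(-4 - 151\right) - -2500\right) = 12679 \left(-155 + \left(-48 + 2548\right)\right) = 12679 \left(-155 + 2500\right) = 12679 \cdot 2345 = 29732255$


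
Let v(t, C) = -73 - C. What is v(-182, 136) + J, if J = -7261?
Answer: -7470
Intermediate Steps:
v(-182, 136) + J = (-73 - 1*136) - 7261 = (-73 - 136) - 7261 = -209 - 7261 = -7470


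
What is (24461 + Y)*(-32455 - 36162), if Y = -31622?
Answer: 491366337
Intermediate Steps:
(24461 + Y)*(-32455 - 36162) = (24461 - 31622)*(-32455 - 36162) = -7161*(-68617) = 491366337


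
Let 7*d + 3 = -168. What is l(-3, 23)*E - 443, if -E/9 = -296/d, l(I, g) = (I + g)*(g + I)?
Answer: -837217/19 ≈ -44064.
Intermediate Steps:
d = -171/7 (d = -3/7 + (⅐)*(-168) = -3/7 - 24 = -171/7 ≈ -24.429)
l(I, g) = (I + g)² (l(I, g) = (I + g)*(I + g) = (I + g)²)
E = -2072/19 (E = -(-2664)/(-171/7) = -(-2664)*(-7)/171 = -9*2072/171 = -2072/19 ≈ -109.05)
l(-3, 23)*E - 443 = (-3 + 23)²*(-2072/19) - 443 = 20²*(-2072/19) - 443 = 400*(-2072/19) - 443 = -828800/19 - 443 = -837217/19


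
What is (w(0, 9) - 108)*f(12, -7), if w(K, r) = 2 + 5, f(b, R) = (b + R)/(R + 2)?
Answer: 101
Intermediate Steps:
f(b, R) = (R + b)/(2 + R)
w(K, r) = 7
(w(0, 9) - 108)*f(12, -7) = (7 - 108)*((-7 + 12)/(2 - 7)) = -101*5/(-5) = -(-101)*5/5 = -101*(-1) = 101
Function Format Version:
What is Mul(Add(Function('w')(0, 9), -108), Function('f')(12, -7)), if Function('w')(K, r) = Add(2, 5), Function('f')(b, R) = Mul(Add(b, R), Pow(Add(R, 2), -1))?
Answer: 101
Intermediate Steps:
Function('f')(b, R) = Mul(Pow(Add(2, R), -1), Add(R, b)) (Function('f')(b, R) = Mul(Add(R, b), Pow(Add(2, R), -1)) = Mul(Pow(Add(2, R), -1), Add(R, b)))
Function('w')(K, r) = 7
Mul(Add(Function('w')(0, 9), -108), Function('f')(12, -7)) = Mul(Add(7, -108), Mul(Pow(Add(2, -7), -1), Add(-7, 12))) = Mul(-101, Mul(Pow(-5, -1), 5)) = Mul(-101, Mul(Rational(-1, 5), 5)) = Mul(-101, -1) = 101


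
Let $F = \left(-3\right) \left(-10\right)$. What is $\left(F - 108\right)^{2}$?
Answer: $6084$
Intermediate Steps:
$F = 30$
$\left(F - 108\right)^{2} = \left(30 - 108\right)^{2} = \left(-78\right)^{2} = 6084$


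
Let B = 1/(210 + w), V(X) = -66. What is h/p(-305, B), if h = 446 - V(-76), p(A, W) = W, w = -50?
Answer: 81920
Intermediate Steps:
B = 1/160 (B = 1/(210 - 50) = 1/160 ≈ 0.0062500)
h = 512 (h = 446 - 1*(-66) = 446 + 66 = 512)
h/p(-305, B) = 512/(1/160) = 512*160 = 81920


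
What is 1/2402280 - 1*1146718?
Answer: -2754737717039/2402280 ≈ -1.1467e+6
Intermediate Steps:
1/2402280 - 1*1146718 = 1/2402280 - 1146718 = -2754737717039/2402280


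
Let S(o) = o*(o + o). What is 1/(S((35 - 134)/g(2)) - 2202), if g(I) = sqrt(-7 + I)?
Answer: -5/30612 ≈ -0.00016333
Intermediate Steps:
S(o) = 2*o**2 (S(o) = o*(2*o) = 2*o**2)
1/(S((35 - 134)/g(2)) - 2202) = 1/(2*((35 - 134)/(sqrt(-7 + 2)))**2 - 2202) = 1/(2*(-99*(-I*sqrt(5)/5))**2 - 2202) = 1/(2*(-(-99)*I*sqrt(5)/5)**2 - 2202) = 1/(2*(99*I*sqrt(5)/5)**2 - 2202) = 1/(2*(-9801/5) - 2202) = 1/(-19602/5 - 2202) = 1/(-30612/5) = -5/30612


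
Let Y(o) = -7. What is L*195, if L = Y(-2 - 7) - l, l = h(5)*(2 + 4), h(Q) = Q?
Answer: -7215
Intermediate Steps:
l = 30 (l = 5*(2 + 4) = 5*6 = 30)
L = -37 (L = -7 - 1*30 = -7 - 30 = -37)
L*195 = -37*195 = -7215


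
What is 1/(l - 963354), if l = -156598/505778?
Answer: -19453/18740131385 ≈ -1.0380e-6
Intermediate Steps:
l = -6023/19453 (l = -156598*1/505778 = -6023/19453 ≈ -0.30962)
1/(l - 963354) = 1/(-6023/19453 - 963354) = 1/(-18740131385/19453) = -19453/18740131385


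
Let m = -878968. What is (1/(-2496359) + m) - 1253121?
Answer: -5322459563952/2496359 ≈ -2.1321e+6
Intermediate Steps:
(1/(-2496359) + m) - 1253121 = (1/(-2496359) - 878968) - 1253121 = (-1/2496359 - 878968) - 1253121 = -2194219677513/2496359 - 1253121 = -5322459563952/2496359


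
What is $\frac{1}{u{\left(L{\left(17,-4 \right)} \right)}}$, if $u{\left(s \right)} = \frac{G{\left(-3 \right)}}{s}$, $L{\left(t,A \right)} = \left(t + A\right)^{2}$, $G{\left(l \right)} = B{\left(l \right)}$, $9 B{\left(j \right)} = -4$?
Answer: $- \frac{1521}{4} \approx -380.25$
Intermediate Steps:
$B{\left(j \right)} = - \frac{4}{9}$ ($B{\left(j \right)} = \frac{1}{9} \left(-4\right) = - \frac{4}{9}$)
$G{\left(l \right)} = - \frac{4}{9}$
$L{\left(t,A \right)} = \left(A + t\right)^{2}$
$u{\left(s \right)} = - \frac{4}{9 s}$
$\frac{1}{u{\left(L{\left(17,-4 \right)} \right)}} = \frac{1}{\left(- \frac{4}{9}\right) \frac{1}{\left(-4 + 17\right)^{2}}} = \frac{1}{\left(- \frac{4}{9}\right) \frac{1}{13^{2}}} = \frac{1}{\left(- \frac{4}{9}\right) \frac{1}{169}} = \frac{1}{- \frac{4}{1521}} = - \frac{1521}{4}$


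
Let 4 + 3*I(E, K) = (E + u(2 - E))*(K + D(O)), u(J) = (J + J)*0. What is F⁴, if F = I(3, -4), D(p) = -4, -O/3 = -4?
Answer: 614656/81 ≈ 7588.3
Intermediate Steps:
u(J) = 0 (u(J) = (2*J)*0 = 0)
O = 12 (O = -3*(-4) = 12)
I(E, K) = -4/3 + E*(-4 + K)/3 (I(E, K) = -4/3 + ((E + 0)*(K - 4))/3 = -4/3 + (E*(-4 + K))/3 = -4/3 + E*(-4 + K)/3)
F = -28/3 (F = -4/3 - 4/3*3 + (⅓)*3*(-4) = -4/3 - 4 - 4 = -28/3 ≈ -9.3333)
F⁴ = (-28/3)⁴ = 614656/81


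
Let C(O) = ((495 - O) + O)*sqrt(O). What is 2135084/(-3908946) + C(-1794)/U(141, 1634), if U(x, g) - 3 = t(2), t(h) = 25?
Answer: -1067542/1954473 + 495*I*sqrt(1794)/28 ≈ -0.5462 + 748.79*I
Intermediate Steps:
U(x, g) = 28 (U(x, g) = 3 + 25 = 28)
C(O) = 495*sqrt(O)
2135084/(-3908946) + C(-1794)/U(141, 1634) = 2135084/(-3908946) + (495*sqrt(-1794))/28 = 2135084*(-1/3908946) + (495*(I*sqrt(1794)))*(1/28) = -1067542/1954473 + (495*I*sqrt(1794))*(1/28) = -1067542/1954473 + 495*I*sqrt(1794)/28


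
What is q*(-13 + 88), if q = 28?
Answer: 2100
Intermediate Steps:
q*(-13 + 88) = 28*(-13 + 88) = 28*75 = 2100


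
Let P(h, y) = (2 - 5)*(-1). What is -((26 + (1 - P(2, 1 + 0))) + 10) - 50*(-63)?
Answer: 3116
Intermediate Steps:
P(h, y) = 3 (P(h, y) = -3*(-1) = 3)
-((26 + (1 - P(2, 1 + 0))) + 10) - 50*(-63) = -((26 + (1 - 1*3)) + 10) - 50*(-63) = -((26 + (1 - 3)) + 10) + 3150 = -((26 - 2) + 10) + 3150 = -(24 + 10) + 3150 = -1*34 + 3150 = -34 + 3150 = 3116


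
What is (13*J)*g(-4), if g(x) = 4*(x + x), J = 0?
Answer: 0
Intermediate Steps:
g(x) = 8*x (g(x) = 4*(2*x) = 8*x)
(13*J)*g(-4) = (13*0)*(8*(-4)) = 0*(-32) = 0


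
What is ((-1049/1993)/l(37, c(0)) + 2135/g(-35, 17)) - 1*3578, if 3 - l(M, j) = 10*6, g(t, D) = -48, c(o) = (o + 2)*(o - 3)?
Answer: -2194753103/605872 ≈ -3622.5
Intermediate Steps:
c(o) = (-3 + o)*(2 + o) (c(o) = (2 + o)*(-3 + o) = (-3 + o)*(2 + o))
l(M, j) = -57 (l(M, j) = 3 - 10*6 = 3 - 1*60 = 3 - 60 = -57)
((-1049/1993)/l(37, c(0)) + 2135/g(-35, 17)) - 1*3578 = (-1049/1993/(-57) + 2135/(-48)) - 1*3578 = (-1049*1/1993*(-1/57) + 2135*(-1/48)) - 3578 = (-1049/1993*(-1/57) - 2135/48) - 3578 = (1049/113601 - 2135/48) - 3578 = -26943087/605872 - 3578 = -2194753103/605872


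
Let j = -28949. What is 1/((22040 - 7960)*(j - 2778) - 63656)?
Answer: -1/446779816 ≈ -2.2382e-9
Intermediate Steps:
1/((22040 - 7960)*(j - 2778) - 63656) = 1/((22040 - 7960)*(-28949 - 2778) - 63656) = 1/(14080*(-31727) - 63656) = 1/(-446716160 - 63656) = 1/(-446779816) = -1/446779816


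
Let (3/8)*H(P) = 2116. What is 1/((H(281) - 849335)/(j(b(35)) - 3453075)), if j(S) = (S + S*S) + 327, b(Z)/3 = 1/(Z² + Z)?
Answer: 609064746779/148827327600 ≈ 4.0924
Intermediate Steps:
H(P) = 16928/3 (H(P) = (8/3)*2116 = 16928/3)
b(Z) = 3/(Z + Z²) (b(Z) = 3/(Z² + Z) = 3/(Z + Z²))
j(S) = 327 + S + S² (j(S) = (S + S²) + 327 = 327 + S + S²)
1/((H(281) - 849335)/(j(b(35)) - 3453075)) = 1/((16928/3 - 849335)/((327 + 3/(35*(1 + 35)) + (3/(35*(1 + 35)))²) - 3453075)) = 1/(-2531077/(3*((327 + 3*(1/35)/36 + (3*(1/35)/36)²) - 3453075))) = 1/(-2531077/(3*((327 + 3*(1/35)*(1/36) + (3*(1/35)*(1/36))²) - 3453075))) = 1/(-2531077/(3*((327 + 1/420 + (1/420)²) - 3453075))) = 1/(-2531077/(3*((327 + 1/420 + 1/176400) - 3453075))) = 1/(-2531077/(3*(57683221/176400 - 3453075))) = 1/(-2531077/(3*(-609064746779/176400))) = 1/(-2531077/3*(-176400/609064746779)) = 1/(148827327600/609064746779) = 609064746779/148827327600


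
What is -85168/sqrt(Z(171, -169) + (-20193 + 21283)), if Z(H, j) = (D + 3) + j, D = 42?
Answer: -42584*sqrt(966)/483 ≈ -2740.2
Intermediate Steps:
Z(H, j) = 45 + j (Z(H, j) = (42 + 3) + j = 45 + j)
-85168/sqrt(Z(171, -169) + (-20193 + 21283)) = -85168/sqrt((45 - 169) + (-20193 + 21283)) = -85168/sqrt(-124 + 1090) = -85168*sqrt(966)/966 = -42584*sqrt(966)/483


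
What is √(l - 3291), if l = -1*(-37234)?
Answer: √33943 ≈ 184.24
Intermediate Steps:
l = 37234
√(l - 3291) = √(37234 - 3291) = √33943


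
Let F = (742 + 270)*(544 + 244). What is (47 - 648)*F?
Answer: -479271056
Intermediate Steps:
F = 797456 (F = 1012*788 = 797456)
(47 - 648)*F = (47 - 648)*797456 = -601*797456 = -479271056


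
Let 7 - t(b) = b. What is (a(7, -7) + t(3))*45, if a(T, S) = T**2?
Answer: 2385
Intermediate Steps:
t(b) = 7 - b
(a(7, -7) + t(3))*45 = (7**2 + (7 - 1*3))*45 = (49 + (7 - 3))*45 = (49 + 4)*45 = 53*45 = 2385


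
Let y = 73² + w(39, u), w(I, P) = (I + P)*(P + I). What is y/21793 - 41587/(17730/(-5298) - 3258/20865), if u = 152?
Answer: 150453015258085/12669957207 ≈ 11875.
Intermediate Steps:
w(I, P) = (I + P)² (w(I, P) = (I + P)*(I + P) = (I + P)²)
y = 41810 (y = 73² + (39 + 152)² = 5329 + 191² = 5329 + 36481 = 41810)
y/21793 - 41587/(17730/(-5298) - 3258/20865) = 41810/21793 - 41587/(17730/(-5298) - 3258/20865) = 41810*(1/21793) - 41587/(17730*(-1/5298) - 3258*1/20865) = 1130/589 - 41587/(-2955/883 - 1086/6955) = 1130/589 - 41587/(-21510963/6141265) = 1130/589 - 41587*(-6141265/21510963) = 1130/589 + 255396787555/21510963 = 150453015258085/12669957207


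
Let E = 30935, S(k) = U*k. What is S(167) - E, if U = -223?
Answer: -68176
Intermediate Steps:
S(k) = -223*k
S(167) - E = -223*167 - 1*30935 = -37241 - 30935 = -68176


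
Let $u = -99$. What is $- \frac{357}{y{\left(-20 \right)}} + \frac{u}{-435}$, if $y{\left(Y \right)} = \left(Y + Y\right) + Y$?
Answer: $\frac{3583}{580} \approx 6.1776$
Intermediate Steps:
$y{\left(Y \right)} = 3 Y$ ($y{\left(Y \right)} = 2 Y + Y = 3 Y$)
$- \frac{357}{y{\left(-20 \right)}} + \frac{u}{-435} = - \frac{357}{3 \left(-20\right)} - \frac{99}{-435} = - \frac{357}{-60} - - \frac{33}{145} = \left(-357\right) \left(- \frac{1}{60}\right) + \frac{33}{145} = \frac{119}{20} + \frac{33}{145} = \frac{3583}{580}$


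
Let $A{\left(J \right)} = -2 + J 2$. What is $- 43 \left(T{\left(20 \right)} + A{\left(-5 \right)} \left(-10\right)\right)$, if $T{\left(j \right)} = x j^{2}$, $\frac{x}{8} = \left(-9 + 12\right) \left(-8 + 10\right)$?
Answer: $-830760$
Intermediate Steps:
$x = 48$ ($x = 8 \left(-9 + 12\right) \left(-8 + 10\right) = 8 \cdot 3 \cdot 2 = 8 \cdot 6 = 48$)
$A{\left(J \right)} = -2 + 2 J$
$T{\left(j \right)} = 48 j^{2}$
$- 43 \left(T{\left(20 \right)} + A{\left(-5 \right)} \left(-10\right)\right) = - 43 \left(48 \cdot 20^{2} + \left(-2 + 2 \left(-5\right)\right) \left(-10\right)\right) = - 43 \left(48 \cdot 400 + \left(-2 - 10\right) \left(-10\right)\right) = - 43 \left(19200 - -120\right) = - 43 \left(19200 + 120\right) = \left(-43\right) 19320 = -830760$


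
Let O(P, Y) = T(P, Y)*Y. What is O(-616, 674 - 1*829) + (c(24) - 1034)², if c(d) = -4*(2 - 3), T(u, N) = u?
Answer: 1156380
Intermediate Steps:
c(d) = 4 (c(d) = -4*(-1) = 4)
O(P, Y) = P*Y
O(-616, 674 - 1*829) + (c(24) - 1034)² = -616*(674 - 1*829) + (4 - 1034)² = -616*(674 - 829) + (-1030)² = -616*(-155) + 1060900 = 95480 + 1060900 = 1156380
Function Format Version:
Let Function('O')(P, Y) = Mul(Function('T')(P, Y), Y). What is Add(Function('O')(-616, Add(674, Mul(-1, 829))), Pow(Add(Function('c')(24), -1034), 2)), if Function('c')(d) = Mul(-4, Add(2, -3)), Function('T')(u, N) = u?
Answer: 1156380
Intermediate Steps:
Function('c')(d) = 4 (Function('c')(d) = Mul(-4, -1) = 4)
Function('O')(P, Y) = Mul(P, Y)
Add(Function('O')(-616, Add(674, Mul(-1, 829))), Pow(Add(Function('c')(24), -1034), 2)) = Add(Mul(-616, Add(674, Mul(-1, 829))), Pow(Add(4, -1034), 2)) = Add(Mul(-616, Add(674, -829)), Pow(-1030, 2)) = Add(Mul(-616, -155), 1060900) = Add(95480, 1060900) = 1156380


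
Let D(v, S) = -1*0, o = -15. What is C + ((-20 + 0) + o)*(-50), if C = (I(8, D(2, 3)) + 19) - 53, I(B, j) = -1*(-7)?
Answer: 1723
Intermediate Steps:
D(v, S) = 0
I(B, j) = 7
C = -27 (C = (7 + 19) - 53 = 26 - 53 = -27)
C + ((-20 + 0) + o)*(-50) = -27 + ((-20 + 0) - 15)*(-50) = -27 + (-20 - 15)*(-50) = -27 - 35*(-50) = -27 + 1750 = 1723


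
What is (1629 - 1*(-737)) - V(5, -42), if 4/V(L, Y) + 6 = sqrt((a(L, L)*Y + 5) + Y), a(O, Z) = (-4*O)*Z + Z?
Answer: 9267598/3917 - 4*sqrt(3953)/3917 ≈ 2365.9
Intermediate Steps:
a(O, Z) = Z - 4*O*Z (a(O, Z) = -4*O*Z + Z = Z - 4*O*Z)
V(L, Y) = 4/(-6 + sqrt(5 + Y + L*Y*(1 - 4*L))) (V(L, Y) = 4/(-6 + sqrt(((L*(1 - 4*L))*Y + 5) + Y)) = 4/(-6 + sqrt((L*Y*(1 - 4*L) + 5) + Y)) = 4/(-6 + sqrt((5 + L*Y*(1 - 4*L)) + Y)) = 4/(-6 + sqrt(5 + Y + L*Y*(1 - 4*L))))
(1629 - 1*(-737)) - V(5, -42) = (1629 - 1*(-737)) - 4/(-6 + sqrt(5 - 42 - 1*5*(-42)*(-1 + 4*5))) = (1629 + 737) - 4/(-6 + sqrt(5 - 42 - 1*5*(-42)*(-1 + 20))) = 2366 - 4/(-6 + sqrt(5 - 42 - 1*5*(-42)*19)) = 2366 - 4/(-6 + sqrt(5 - 42 + 3990)) = 2366 - 4/(-6 + sqrt(3953))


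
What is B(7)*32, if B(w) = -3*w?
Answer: -672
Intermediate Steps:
B(7)*32 = -3*7*32 = -21*32 = -672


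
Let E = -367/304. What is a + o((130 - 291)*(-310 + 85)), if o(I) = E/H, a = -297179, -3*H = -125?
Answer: -11292803101/38000 ≈ -2.9718e+5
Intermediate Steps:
H = 125/3 (H = -⅓*(-125) = 125/3 ≈ 41.667)
E = -367/304 (E = -367*1/304 = -367/304 ≈ -1.2072)
o(I) = -1101/38000 (o(I) = -367/(304*125/3) = -367/304*3/125 = -1101/38000)
a + o((130 - 291)*(-310 + 85)) = -297179 - 1101/38000 = -11292803101/38000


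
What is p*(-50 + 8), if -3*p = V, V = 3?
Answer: 42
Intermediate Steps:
p = -1 (p = -⅓*3 = -1)
p*(-50 + 8) = -(-50 + 8) = -1*(-42) = 42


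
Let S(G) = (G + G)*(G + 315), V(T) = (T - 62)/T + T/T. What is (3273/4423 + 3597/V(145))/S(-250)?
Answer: -769209413/10924810000 ≈ -0.070409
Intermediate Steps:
V(T) = 1 + (-62 + T)/T (V(T) = (-62 + T)/T + 1 = 1 + (-62 + T)/T)
S(G) = 2*G*(315 + G) (S(G) = (2*G)*(315 + G) = 2*G*(315 + G))
(3273/4423 + 3597/V(145))/S(-250) = (3273/4423 + 3597/(2 - 62/145))/((2*(-250)*(315 - 250))) = (3273*(1/4423) + 3597/(2 - 62*1/145))/((2*(-250)*65)) = (3273/4423 + 3597/(2 - 62/145))/(-32500) = (3273/4423 + 3597/(228/145))*(-1/32500) = (3273/4423 + 3597*(145/228))*(-1/32500) = (3273/4423 + 173855/76)*(-1/32500) = (769209413/336148)*(-1/32500) = -769209413/10924810000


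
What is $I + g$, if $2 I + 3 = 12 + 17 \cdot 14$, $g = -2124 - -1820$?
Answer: $- \frac{361}{2} \approx -180.5$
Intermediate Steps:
$g = -304$ ($g = -2124 + 1820 = -304$)
$I = \frac{247}{2}$ ($I = - \frac{3}{2} + \frac{12 + 17 \cdot 14}{2} = - \frac{3}{2} + \frac{12 + 238}{2} = - \frac{3}{2} + \frac{1}{2} \cdot 250 = - \frac{3}{2} + 125 = \frac{247}{2} \approx 123.5$)
$I + g = \frac{247}{2} - 304 = - \frac{361}{2}$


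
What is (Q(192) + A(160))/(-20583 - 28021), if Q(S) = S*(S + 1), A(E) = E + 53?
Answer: -37269/48604 ≈ -0.76679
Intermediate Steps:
A(E) = 53 + E
Q(S) = S*(1 + S)
(Q(192) + A(160))/(-20583 - 28021) = (192*(1 + 192) + (53 + 160))/(-20583 - 28021) = (192*193 + 213)/(-48604) = (37056 + 213)*(-1/48604) = 37269*(-1/48604) = -37269/48604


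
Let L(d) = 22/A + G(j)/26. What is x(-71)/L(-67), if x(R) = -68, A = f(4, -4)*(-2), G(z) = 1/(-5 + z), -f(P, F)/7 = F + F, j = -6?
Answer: 544544/1601 ≈ 340.13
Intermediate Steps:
f(P, F) = -14*F (f(P, F) = -7*(F + F) = -14*F)
A = -112 (A = -14*(-4)*(-2) = 56*(-2) = -112)
L(d) = -1601/8008 (L(d) = 22/(-112) + 1/(-5 - 6*26) = 22*(-1/112) + (1/26)/(-11) = -11/56 - 1/11*1/26 = -11/56 - 1/286 = -1601/8008)
x(-71)/L(-67) = -68/(-1601/8008) = -68*(-8008/1601) = 544544/1601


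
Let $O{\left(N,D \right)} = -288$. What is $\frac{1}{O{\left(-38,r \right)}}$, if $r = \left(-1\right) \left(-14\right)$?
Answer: $- \frac{1}{288} \approx -0.0034722$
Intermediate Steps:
$r = 14$
$\frac{1}{O{\left(-38,r \right)}} = \frac{1}{-288} = - \frac{1}{288}$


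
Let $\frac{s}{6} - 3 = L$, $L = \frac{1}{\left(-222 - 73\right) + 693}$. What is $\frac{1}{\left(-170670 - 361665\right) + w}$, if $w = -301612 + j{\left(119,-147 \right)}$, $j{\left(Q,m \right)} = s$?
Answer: $- \frac{199}{165951868} \approx -1.1991 \cdot 10^{-6}$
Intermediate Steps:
$L = \frac{1}{398}$ ($L = \frac{1}{\left(-222 - 73\right) + 693} = \frac{1}{-295 + 693} = \frac{1}{398} \approx 0.0025126$)
$s = \frac{3585}{199}$ ($s = 18 + 6 \cdot \frac{1}{398} = 18 + \frac{3}{199} = \frac{3585}{199} \approx 18.015$)
$j{\left(Q,m \right)} = \frac{3585}{199}$
$w = - \frac{60017203}{199}$ ($w = -301612 + \frac{3585}{199} = - \frac{60017203}{199} \approx -3.0159 \cdot 10^{5}$)
$\frac{1}{\left(-170670 - 361665\right) + w} = \frac{1}{\left(-170670 - 361665\right) - \frac{60017203}{199}} = \frac{1}{-532335 - \frac{60017203}{199}} = \frac{1}{- \frac{165951868}{199}} = - \frac{199}{165951868}$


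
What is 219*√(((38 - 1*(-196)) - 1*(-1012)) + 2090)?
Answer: 438*√834 ≈ 12649.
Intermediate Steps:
219*√(((38 - 1*(-196)) - 1*(-1012)) + 2090) = 219*√(((38 + 196) + 1012) + 2090) = 219*√((234 + 1012) + 2090) = 219*√(1246 + 2090) = 219*√3336 = 219*(2*√834) = 438*√834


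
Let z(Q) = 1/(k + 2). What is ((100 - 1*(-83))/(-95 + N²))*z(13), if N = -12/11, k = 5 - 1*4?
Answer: -7381/11351 ≈ -0.65025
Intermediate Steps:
k = 1 (k = 5 - 4 = 1)
N = -12/11 (N = -12*1/11 = -12/11 ≈ -1.0909)
z(Q) = ⅓ (z(Q) = 1/(1 + 2) = 1/3 = ⅓)
((100 - 1*(-83))/(-95 + N²))*z(13) = ((100 - 1*(-83))/(-95 + (-12/11)²))*(⅓) = ((100 + 83)/(-95 + 144/121))*(⅓) = (183/(-11351/121))*(⅓) = (183*(-121/11351))*(⅓) = -22143/11351*⅓ = -7381/11351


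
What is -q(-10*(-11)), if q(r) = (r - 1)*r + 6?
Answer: -11996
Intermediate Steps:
q(r) = 6 + r*(-1 + r) (q(r) = (-1 + r)*r + 6 = r*(-1 + r) + 6 = 6 + r*(-1 + r))
-q(-10*(-11)) = -(6 + (-10*(-11))² - (-10)*(-11)) = -(6 + 110² - 1*110) = -(6 + 12100 - 110) = -1*11996 = -11996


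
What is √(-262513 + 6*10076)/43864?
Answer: I*√202057/43864 ≈ 0.010248*I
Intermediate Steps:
√(-262513 + 6*10076)/43864 = √(-262513 + 60456)*(1/43864) = √(-202057)*(1/43864) = (I*√202057)*(1/43864) = I*√202057/43864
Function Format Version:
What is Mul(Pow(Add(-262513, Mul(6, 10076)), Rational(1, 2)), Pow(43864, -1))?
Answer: Mul(Rational(1, 43864), I, Pow(202057, Rational(1, 2))) ≈ Mul(0.010248, I)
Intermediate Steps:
Mul(Pow(Add(-262513, Mul(6, 10076)), Rational(1, 2)), Pow(43864, -1)) = Mul(Pow(Add(-262513, 60456), Rational(1, 2)), Rational(1, 43864)) = Mul(Pow(-202057, Rational(1, 2)), Rational(1, 43864)) = Mul(Mul(I, Pow(202057, Rational(1, 2))), Rational(1, 43864)) = Mul(Rational(1, 43864), I, Pow(202057, Rational(1, 2)))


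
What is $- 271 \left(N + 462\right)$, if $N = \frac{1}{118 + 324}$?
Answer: $- \frac{55339555}{442} \approx -1.252 \cdot 10^{5}$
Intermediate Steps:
$N = \frac{1}{442} \approx 0.0022624$
$- 271 \left(N + 462\right) = - 271 \left(\frac{1}{442} + 462\right) = \left(-271\right) \frac{204205}{442} = - \frac{55339555}{442}$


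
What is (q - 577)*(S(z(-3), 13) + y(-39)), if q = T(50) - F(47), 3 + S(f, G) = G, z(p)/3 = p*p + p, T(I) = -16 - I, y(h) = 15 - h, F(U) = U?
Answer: -44160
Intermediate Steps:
z(p) = 3*p + 3*p**2 (z(p) = 3*(p*p + p) = 3*(p**2 + p) = 3*(p + p**2) = 3*p + 3*p**2)
S(f, G) = -3 + G
q = -113 (q = (-16 - 1*50) - 1*47 = (-16 - 50) - 47 = -66 - 47 = -113)
(q - 577)*(S(z(-3), 13) + y(-39)) = (-113 - 577)*((-3 + 13) + (15 - 1*(-39))) = -690*(10 + (15 + 39)) = -690*(10 + 54) = -690*64 = -44160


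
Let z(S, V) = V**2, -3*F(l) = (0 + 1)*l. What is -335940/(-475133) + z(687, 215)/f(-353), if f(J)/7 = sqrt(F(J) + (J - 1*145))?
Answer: 335940/475133 - 46225*I*sqrt(3423)/7987 ≈ 0.70704 - 338.61*I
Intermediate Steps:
F(l) = -l/3 (F(l) = -(0 + 1)*l/3 = -l/3)
f(J) = 7*sqrt(-145 + 2*J/3) (f(J) = 7*sqrt(-J/3 + (J - 1*145)) = 7*sqrt(-J/3 + (J - 145)) = 7*sqrt(-J/3 + (-145 + J)) = 7*sqrt(-145 + 2*J/3))
-335940/(-475133) + z(687, 215)/f(-353) = -335940/(-475133) + 215**2/((7*sqrt(-1305 + 6*(-353))/3)) = -335940*(-1/475133) + 46225/((7*sqrt(-1305 - 2118)/3)) = 335940/475133 + 46225/((7*sqrt(-3423)/3)) = 335940/475133 + 46225/((7*(I*sqrt(3423))/3)) = 335940/475133 + 46225/((7*I*sqrt(3423)/3)) = 335940/475133 + 46225*(-I*sqrt(3423)/7987) = 335940/475133 - 46225*I*sqrt(3423)/7987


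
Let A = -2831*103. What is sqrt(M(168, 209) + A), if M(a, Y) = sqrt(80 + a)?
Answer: sqrt(-291593 + 2*sqrt(62)) ≈ 539.98*I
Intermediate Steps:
A = -291593
sqrt(M(168, 209) + A) = sqrt(sqrt(80 + 168) - 291593) = sqrt(sqrt(248) - 291593) = sqrt(2*sqrt(62) - 291593) = sqrt(-291593 + 2*sqrt(62))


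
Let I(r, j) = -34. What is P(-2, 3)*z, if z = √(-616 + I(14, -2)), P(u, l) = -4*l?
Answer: -60*I*√26 ≈ -305.94*I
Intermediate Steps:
z = 5*I*√26 (z = √(-616 - 34) = √(-650) = 5*I*√26 ≈ 25.495*I)
P(-2, 3)*z = (-4*3)*(5*I*√26) = -60*I*√26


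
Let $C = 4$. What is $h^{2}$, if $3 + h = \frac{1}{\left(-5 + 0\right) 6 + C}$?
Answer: $\frac{6241}{676} \approx 9.2323$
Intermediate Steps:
$h = - \frac{79}{26}$ ($h = -3 + \frac{1}{\left(-5 + 0\right) 6 + 4} = -3 + \frac{1}{\left(-5\right) 6 + 4} = -3 + \frac{1}{-30 + 4} = -3 + \frac{1}{-26} = -3 - \frac{1}{26} = - \frac{79}{26} \approx -3.0385$)
$h^{2} = \left(- \frac{79}{26}\right)^{2} = \frac{6241}{676}$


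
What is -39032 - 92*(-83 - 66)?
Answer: -25324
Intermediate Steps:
-39032 - 92*(-83 - 66) = -39032 - 92*(-149) = -39032 + 13708 = -25324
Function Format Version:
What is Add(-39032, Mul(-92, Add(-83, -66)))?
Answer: -25324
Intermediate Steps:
Add(-39032, Mul(-92, Add(-83, -66))) = Add(-39032, Mul(-92, -149)) = Add(-39032, 13708) = -25324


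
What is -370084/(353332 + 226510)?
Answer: -185042/289921 ≈ -0.63825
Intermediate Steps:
-370084/(353332 + 226510) = -370084/579842 = -370084*1/579842 = -185042/289921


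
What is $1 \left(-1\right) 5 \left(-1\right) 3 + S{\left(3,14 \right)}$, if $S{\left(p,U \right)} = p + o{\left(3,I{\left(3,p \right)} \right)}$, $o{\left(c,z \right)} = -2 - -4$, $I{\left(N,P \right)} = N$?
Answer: $20$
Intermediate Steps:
$o{\left(c,z \right)} = 2$ ($o{\left(c,z \right)} = -2 + 4 = 2$)
$S{\left(p,U \right)} = 2 + p$ ($S{\left(p,U \right)} = p + 2 = 2 + p$)
$1 \left(-1\right) 5 \left(-1\right) 3 + S{\left(3,14 \right)} = 1 \left(-1\right) 5 \left(-1\right) 3 + \left(2 + 3\right) = 1 \left(\left(-5\right) \left(-1\right)\right) 3 + 5 = 1 \cdot 5 \cdot 3 + 5 = 5 \cdot 3 + 5 = 15 + 5 = 20$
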